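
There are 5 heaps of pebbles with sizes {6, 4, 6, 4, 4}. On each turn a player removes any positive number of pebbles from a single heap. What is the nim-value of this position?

4

Nim-sum: 6 ^ 4 ^ 6 ^ 4 ^ 4 = 4.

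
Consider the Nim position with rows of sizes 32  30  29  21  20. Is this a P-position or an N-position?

Compute the nim-sum pairwise:
32 XOR 30 = 62
62 XOR 29 = 35
35 XOR 21 = 54
54 XOR 20 = 34
The nim-sum is 34 ≠ 0, so this is an N-position: the player to move can win.

N-position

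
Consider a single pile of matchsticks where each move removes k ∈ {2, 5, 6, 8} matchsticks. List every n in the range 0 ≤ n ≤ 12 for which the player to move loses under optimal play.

0, 1, 4, 11

Grundy values for subtraction set {2, 5, 6, 8}:
k:     0  1  2  3  4  5  6  7  8  9 10 11 12
g(k):  0  0  1  1  0  2  1  3  2  2  3  0  2
The P-positions (g = 0) in 0..12 are 0, 1, 4, 11.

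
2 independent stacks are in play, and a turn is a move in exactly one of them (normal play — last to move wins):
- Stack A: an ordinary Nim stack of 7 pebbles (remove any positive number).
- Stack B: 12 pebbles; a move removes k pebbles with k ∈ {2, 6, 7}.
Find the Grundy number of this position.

Stack A is a plain Nim stack of size 7, so its Grundy value is 7.
Build the Grundy sequence for stack B with g(k) = mex{g(k−s) : s ∈ {2, 6, 7}, s ≤ k}:
k:     0  1  2  3  4  5  6  7  8  9 10 11 12
g(k):  0  0  1  1  0  0  1  1  2  0  3  1  2
So g(12) = 2.
By the Sprague-Grundy theorem, the Grundy value of a sum of independent games is the XOR of the component values.
Combined value = 7 ⊕ 2 = 5.

5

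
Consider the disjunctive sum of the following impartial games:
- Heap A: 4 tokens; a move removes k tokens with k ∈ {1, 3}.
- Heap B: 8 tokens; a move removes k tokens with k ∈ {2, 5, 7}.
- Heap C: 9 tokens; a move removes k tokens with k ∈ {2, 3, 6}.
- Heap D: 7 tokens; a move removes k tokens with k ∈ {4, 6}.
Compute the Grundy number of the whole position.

For heap A, compute g(0), g(1), … with moves {1, 3}:
g(0) = mex{} = 0
g(1) = mex{0} = 1
g(2) = mex{1} = 0
g(3) = mex{0} = 1
g(4) = mex{1} = 0
So g(4) = 0.
For heap B, compute g(0), g(1), … with moves {2, 5, 7}:
g(0) = mex{} = 0
g(1) = mex{} = 0
g(2) = mex{0} = 1
g(3) = mex{0} = 1
g(4) = mex{1} = 0
g(5) = mex{0,1} = 2
g(6) = mex{0} = 1
g(7) = mex{0,1,2} = 3
g(8) = mex{0,1} = 2
So g(8) = 2.
Grundy values for heap C (subtraction set {2, 3, 6}):
k:     0  1  2  3  4  5  6  7  8  9
g(k):  0  0  1  1  2  0  3  1  2  0
So g(9) = 0.
For heap D, compute g(0), g(1), … with moves {4, 6}:
g(0) = mex{} = 0
g(1) = mex{} = 0
g(2) = mex{} = 0
g(3) = mex{} = 0
g(4) = mex{0} = 1
g(5) = mex{0} = 1
g(6) = mex{0} = 1
g(7) = mex{0} = 1
So g(7) = 1.
The value of a disjunctive sum is the nim-sum of the parts.
Combined value = 0 ⊕ 2 ⊕ 0 ⊕ 1 = 3.

3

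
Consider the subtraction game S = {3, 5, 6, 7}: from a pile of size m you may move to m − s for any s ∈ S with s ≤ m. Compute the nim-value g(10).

0

Compute g(0), g(1), … for moves {3, 5, 6, 7}:
g(0) = mex{} = 0
g(1) = mex{} = 0
g(2) = mex{} = 0
g(3) = mex{0} = 1
g(4) = mex{0} = 1
g(5) = mex{0} = 1
g(6) = mex{0,1} = 2
g(7) = mex{0,1} = 2
g(8) = mex{0,1} = 2
g(9) = mex{0,1,2} = 3
g(10) = mex{1,2} = 0
So g(10) = 0.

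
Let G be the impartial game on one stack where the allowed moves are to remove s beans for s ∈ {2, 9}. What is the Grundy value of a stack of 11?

0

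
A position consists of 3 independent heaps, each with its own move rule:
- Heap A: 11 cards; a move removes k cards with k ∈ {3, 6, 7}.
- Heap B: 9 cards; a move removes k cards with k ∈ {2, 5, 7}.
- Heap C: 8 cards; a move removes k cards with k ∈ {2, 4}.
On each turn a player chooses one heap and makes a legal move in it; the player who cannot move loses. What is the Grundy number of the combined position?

3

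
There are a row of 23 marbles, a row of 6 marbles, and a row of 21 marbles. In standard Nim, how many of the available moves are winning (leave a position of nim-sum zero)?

Bitwise XOR of the heap sizes:
  10111  (23)
  00110  (6)
  10101  (21)
  -----
  00100  (4)
The overall nim-sum is X = 4. A row of size p has a winning move iff p XOR X < p (reduce it to p XOR X).
  23: 23 XOR 4 = 19 < 23 — winning move (to 19).
  6: 6 XOR 4 = 2 < 6 — winning move (to 2).
  21: 21 XOR 4 = 17 < 21 — winning move (to 17).
That gives 3 winning moves.

3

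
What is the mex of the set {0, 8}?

0 is in the set but 1 is not, so the mex is 1.

1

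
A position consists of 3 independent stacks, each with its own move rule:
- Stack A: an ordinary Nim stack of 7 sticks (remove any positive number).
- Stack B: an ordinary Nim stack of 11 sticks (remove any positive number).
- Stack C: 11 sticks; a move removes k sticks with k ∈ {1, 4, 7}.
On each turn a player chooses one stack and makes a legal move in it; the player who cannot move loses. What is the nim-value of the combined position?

Stack A is a plain Nim stack of size 7, so its Grundy value is 7.
Stack B is a plain Nim stack of size 11, so its Grundy value is 11.
Grundy values for stack C (subtraction set {1, 4, 7}):
g(0) = mex{} = 0
g(1) = mex{0} = 1
g(2) = mex{1} = 0
g(3) = mex{0} = 1
g(4) = mex{0,1} = 2
g(5) = mex{1,2} = 0
g(6) = mex{0} = 1
g(7) = mex{0,1} = 2
g(8) = mex{1,2} = 0
g(9) = mex{0} = 1
g(10) = mex{1} = 0
g(11) = mex{0,2} = 1
So g(11) = 1.
The value of a disjunctive sum is the nim-sum of the parts.
Combined value = 7 XOR 11 XOR 1 = 13.

13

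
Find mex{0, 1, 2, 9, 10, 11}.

The values 0, 1, 2 are all present; 3 is the first non-negative integer missing from the set.

3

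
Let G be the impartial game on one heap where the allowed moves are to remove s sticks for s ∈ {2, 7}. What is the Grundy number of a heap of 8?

Compute g(0), g(1), … for moves {2, 7}:
k:     0  1  2  3  4  5  6  7  8
g(k):  0  0  1  1  0  0  1  1  2
So g(8) = 2.

2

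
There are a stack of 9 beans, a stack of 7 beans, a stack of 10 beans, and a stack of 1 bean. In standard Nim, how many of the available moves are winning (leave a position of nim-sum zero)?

1

Compute the nim-sum pairwise:
9 ^ 7 = 14
14 ^ 10 = 4
4 ^ 1 = 5
The overall nim-sum is X = 5. A stack of size p has a winning move iff p XOR X < p (reduce it to p XOR X).
  9: 9 XOR 5 = 12 ≥ 9 — no move.
  7: 7 XOR 5 = 2 < 7 — winning move (to 2).
  10: 10 XOR 5 = 15 ≥ 10 — no move.
  1: 1 XOR 5 = 4 ≥ 1 — no move.
That gives 1 winning move.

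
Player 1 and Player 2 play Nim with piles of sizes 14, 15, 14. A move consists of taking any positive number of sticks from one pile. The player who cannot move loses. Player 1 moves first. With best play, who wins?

Player 1 wins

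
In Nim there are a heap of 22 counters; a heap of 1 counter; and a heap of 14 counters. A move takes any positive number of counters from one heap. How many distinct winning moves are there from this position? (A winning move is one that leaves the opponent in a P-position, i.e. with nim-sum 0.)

1

Nim-sum: 22 ^ 1 ^ 14 = 25.
The overall nim-sum is X = 25. A heap of size p has a winning move iff p XOR X < p (reduce it to p XOR X).
  22: 22 XOR 25 = 15 < 22 — winning move (to 15).
  1: 1 XOR 25 = 24 ≥ 1 — no move.
  14: 14 XOR 25 = 23 ≥ 14 — no move.
That gives 1 winning move.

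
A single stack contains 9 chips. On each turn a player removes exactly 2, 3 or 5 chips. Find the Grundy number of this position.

1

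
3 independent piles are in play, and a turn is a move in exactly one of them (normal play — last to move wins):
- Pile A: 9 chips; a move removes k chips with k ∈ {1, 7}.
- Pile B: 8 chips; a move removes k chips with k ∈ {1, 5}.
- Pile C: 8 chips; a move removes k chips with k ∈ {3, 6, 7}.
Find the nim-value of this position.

3

For pile A, compute g(0), g(1), … with moves {1, 7}:
g(0) = mex{} = 0
g(1) = mex{0} = 1
g(2) = mex{1} = 0
g(3) = mex{0} = 1
g(4) = mex{1} = 0
g(5) = mex{0} = 1
g(6) = mex{1} = 0
g(7) = mex{0} = 1
g(8) = mex{1} = 0
g(9) = mex{0} = 1
So g(9) = 1.
Grundy values for pile B (subtraction set {1, 5}):
g(0) = mex{} = 0
g(1) = mex{0} = 1
g(2) = mex{1} = 0
g(3) = mex{0} = 1
g(4) = mex{1} = 0
g(5) = mex{0} = 1
g(6) = mex{1} = 0
g(7) = mex{0} = 1
g(8) = mex{1} = 0
So g(8) = 0.
For pile C, compute g(0), g(1), … with moves {3, 6, 7}:
k:     0  1  2  3  4  5  6  7  8
g(k):  0  0  0  1  1  1  2  2  2
So g(8) = 2.
The value of a disjunctive sum is the nim-sum of the parts.
Combined value = 1 XOR 0 XOR 2 = 3.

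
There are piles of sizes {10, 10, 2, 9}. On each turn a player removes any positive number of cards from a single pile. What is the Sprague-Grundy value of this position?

11

Write each in binary and XOR column by column:
  1010  (10)
  1010  (10)
  0010  (2)
  1001  (9)
  ----
  1011  (11)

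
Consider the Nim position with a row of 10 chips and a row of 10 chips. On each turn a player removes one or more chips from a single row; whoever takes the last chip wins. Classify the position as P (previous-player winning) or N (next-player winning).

P-position

Nim-sum: 10 XOR 10 = 0.
The nim-sum is 0, so this is a P-position: the player to move is in a losing position under optimal play.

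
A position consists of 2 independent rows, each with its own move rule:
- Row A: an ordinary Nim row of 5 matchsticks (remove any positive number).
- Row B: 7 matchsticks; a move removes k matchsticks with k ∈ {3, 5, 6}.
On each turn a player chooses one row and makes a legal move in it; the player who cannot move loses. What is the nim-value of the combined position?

Row A is a plain Nim row of size 5, so its Grundy value is 5.
Build the Grundy sequence for row B with g(k) = mex{g(k−s) : s ∈ {3, 5, 6}, s ≤ k}:
k:     0  1  2  3  4  5  6  7
g(k):  0  0  0  1  1  1  2  2
So g(7) = 2.
By the Sprague-Grundy theorem, the Grundy value of a sum of independent games is the XOR of the component values.
Combined value = 5 ⊕ 2 = 7.

7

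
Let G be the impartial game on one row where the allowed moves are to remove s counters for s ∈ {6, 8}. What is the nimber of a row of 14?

0

Build the Grundy sequence with g(k) = mex{g(k−s) : s ∈ {6, 8}, s ≤ k}:
k:     0  1  2  3  4  5  6  7  8  9 10 11 12 13 14
g(k):  0  0  0  0  0  0  1  1  1  1  1  1  2  2  0
So g(14) = 0.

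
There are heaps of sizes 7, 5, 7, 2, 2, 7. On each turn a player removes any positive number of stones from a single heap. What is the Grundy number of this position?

2

Compute the nim-sum pairwise:
7 XOR 5 = 2
2 XOR 7 = 5
5 XOR 2 = 7
7 XOR 2 = 5
5 XOR 7 = 2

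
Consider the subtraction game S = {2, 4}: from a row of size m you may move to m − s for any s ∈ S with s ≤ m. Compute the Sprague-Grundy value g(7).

0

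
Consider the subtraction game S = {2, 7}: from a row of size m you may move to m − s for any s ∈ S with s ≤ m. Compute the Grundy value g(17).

2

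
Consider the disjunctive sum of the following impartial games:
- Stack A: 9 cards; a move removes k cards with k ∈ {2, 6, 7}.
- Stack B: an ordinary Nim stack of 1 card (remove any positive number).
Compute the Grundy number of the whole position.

1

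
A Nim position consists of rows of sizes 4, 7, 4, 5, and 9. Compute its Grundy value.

11

In binary:
  0100  (4)
  0111  (7)
  0100  (4)
  0101  (5)
  1001  (9)
  ----
  1011  (11)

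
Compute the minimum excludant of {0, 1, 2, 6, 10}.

3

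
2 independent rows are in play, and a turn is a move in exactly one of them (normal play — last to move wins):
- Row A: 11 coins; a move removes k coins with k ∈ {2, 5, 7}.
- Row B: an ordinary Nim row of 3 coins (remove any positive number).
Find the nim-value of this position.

Grundy values for row A (subtraction set {2, 5, 7}):
g(0) = mex{} = 0
g(1) = mex{} = 0
g(2) = mex{0} = 1
g(3) = mex{0} = 1
g(4) = mex{1} = 0
g(5) = mex{0,1} = 2
g(6) = mex{0} = 1
g(7) = mex{0,1,2} = 3
g(8) = mex{0,1} = 2
g(9) = mex{0,1,3} = 2
g(10) = mex{1,2} = 0
g(11) = mex{0,1,2} = 3
So g(11) = 3.
Row B is a plain Nim row of size 3, so its Grundy value is 3.
By the Sprague-Grundy theorem, the Grundy value of a sum of independent games is the XOR of the component values.
Combined value = 3 XOR 3 = 0.

0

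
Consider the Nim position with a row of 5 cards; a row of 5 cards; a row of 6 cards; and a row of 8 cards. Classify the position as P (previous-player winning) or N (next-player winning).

N-position

Compute the nim-sum pairwise:
5 ^ 5 = 0
0 ^ 6 = 6
6 ^ 8 = 14
The nim-sum is 14 ≠ 0, so this is an N-position: the player to move can win.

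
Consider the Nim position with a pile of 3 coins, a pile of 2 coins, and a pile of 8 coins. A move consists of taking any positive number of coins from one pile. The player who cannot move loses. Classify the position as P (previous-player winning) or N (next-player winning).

N-position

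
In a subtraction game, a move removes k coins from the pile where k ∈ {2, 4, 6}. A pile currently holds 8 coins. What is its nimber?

Grundy values for subtraction set {2, 4, 6}:
g(0) = mex{} = 0
g(1) = mex{} = 0
g(2) = mex{0} = 1
g(3) = mex{0} = 1
g(4) = mex{0,1} = 2
g(5) = mex{0,1} = 2
g(6) = mex{0,1,2} = 3
g(7) = mex{0,1,2} = 3
g(8) = mex{1,2,3} = 0
So g(8) = 0.

0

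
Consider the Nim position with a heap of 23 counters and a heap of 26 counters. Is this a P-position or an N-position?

N-position

In binary:
  10111  (23)
  11010  (26)
  -----
  01101  (13)
The nim-sum is 13 ≠ 0, so this is an N-position: the player to move can win.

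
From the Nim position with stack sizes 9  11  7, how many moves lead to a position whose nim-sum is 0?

1

Nim-sum: 9 ⊕ 11 ⊕ 7 = 5.
The overall nim-sum is X = 5. A stack of size p has a winning move iff p XOR X < p (reduce it to p XOR X).
  9: 9 XOR 5 = 12 ≥ 9 — no move.
  11: 11 XOR 5 = 14 ≥ 11 — no move.
  7: 7 XOR 5 = 2 < 7 — winning move (to 2).
That gives 1 winning move.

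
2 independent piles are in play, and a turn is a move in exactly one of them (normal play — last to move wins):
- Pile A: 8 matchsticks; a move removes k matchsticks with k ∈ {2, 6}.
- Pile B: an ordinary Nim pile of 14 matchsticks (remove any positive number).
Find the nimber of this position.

14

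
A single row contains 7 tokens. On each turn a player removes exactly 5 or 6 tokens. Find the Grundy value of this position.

1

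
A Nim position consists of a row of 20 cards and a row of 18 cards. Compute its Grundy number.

6

Compute the nim-sum pairwise:
20 ⊕ 18 = 6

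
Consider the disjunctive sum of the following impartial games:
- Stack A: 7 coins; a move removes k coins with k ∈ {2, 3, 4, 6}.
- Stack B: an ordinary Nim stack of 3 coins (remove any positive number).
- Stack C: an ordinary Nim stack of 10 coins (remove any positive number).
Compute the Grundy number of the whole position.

Build the Grundy sequence for stack A with g(k) = mex{g(k−s) : s ∈ {2, 3, 4, 6}, s ≤ k}:
g(0) = mex{} = 0
g(1) = mex{} = 0
g(2) = mex{0} = 1
g(3) = mex{0} = 1
g(4) = mex{0,1} = 2
g(5) = mex{0,1} = 2
g(6) = mex{0,1,2} = 3
g(7) = mex{0,1,2} = 3
So g(7) = 3.
Stack B is a plain Nim stack of size 3, so its Grundy value is 3.
Stack C is a plain Nim stack of size 10, so its Grundy value is 10.
The value of a disjunctive sum is the nim-sum of the parts.
Combined value = 3 XOR 3 XOR 10 = 10.

10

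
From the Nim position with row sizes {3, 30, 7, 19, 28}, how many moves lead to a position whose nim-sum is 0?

3

Write each in binary and XOR column by column:
  00011  (3)
  11110  (30)
  00111  (7)
  10011  (19)
  11100  (28)
  -----
  10101  (21)
The overall nim-sum is X = 21. A row of size p has a winning move iff p XOR X < p (reduce it to p XOR X).
  3: 3 XOR 21 = 22 ≥ 3 — no move.
  30: 30 XOR 21 = 11 < 30 — winning move (to 11).
  7: 7 XOR 21 = 18 ≥ 7 — no move.
  19: 19 XOR 21 = 6 < 19 — winning move (to 6).
  28: 28 XOR 21 = 9 < 28 — winning move (to 9).
That gives 3 winning moves.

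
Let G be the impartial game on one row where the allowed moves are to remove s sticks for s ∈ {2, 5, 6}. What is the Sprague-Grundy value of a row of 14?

Grundy values for subtraction set {2, 5, 6}:
g(0) = mex{} = 0
g(1) = mex{} = 0
g(2) = mex{0} = 1
g(3) = mex{0} = 1
g(4) = mex{1} = 0
g(5) = mex{0,1} = 2
g(6) = mex{0} = 1
g(7) = mex{0,1,2} = 3
g(8) = mex{1} = 0
g(9) = mex{0,1,3} = 2
g(10) = mex{0,2} = 1
g(11) = mex{1,2} = 0
g(12) = mex{1,3} = 0
g(13) = mex{0,3} = 1
g(14) = mex{0,2} = 1
So g(14) = 1.

1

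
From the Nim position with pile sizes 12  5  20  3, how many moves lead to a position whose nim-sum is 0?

Nim-sum: 12 XOR 5 XOR 20 XOR 3 = 30.
The overall nim-sum is X = 30. A pile of size p has a winning move iff p XOR X < p (reduce it to p XOR X).
  12: 12 XOR 30 = 18 ≥ 12 — no move.
  5: 5 XOR 30 = 27 ≥ 5 — no move.
  20: 20 XOR 30 = 10 < 20 — winning move (to 10).
  3: 3 XOR 30 = 29 ≥ 3 — no move.
That gives 1 winning move.

1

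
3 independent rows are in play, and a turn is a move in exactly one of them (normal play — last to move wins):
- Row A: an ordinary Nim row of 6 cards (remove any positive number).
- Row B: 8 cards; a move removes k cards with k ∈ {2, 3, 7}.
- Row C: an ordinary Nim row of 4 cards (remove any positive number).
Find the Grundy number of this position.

3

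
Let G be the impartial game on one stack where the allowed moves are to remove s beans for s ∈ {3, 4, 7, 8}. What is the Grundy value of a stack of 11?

Build the Grundy sequence with g(k) = mex{g(k−s) : s ∈ {3, 4, 7, 8}, s ≤ k}:
k:     0  1  2  3  4  5  6  7  8  9 10 11
g(k):  0  0  0  1  1  1  2  2  2  3  3  0
So g(11) = 0.

0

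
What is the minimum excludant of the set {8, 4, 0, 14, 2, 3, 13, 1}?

5

The values 0, 1, 2, 3, 4 are all present; 5 is the first non-negative integer missing from the set.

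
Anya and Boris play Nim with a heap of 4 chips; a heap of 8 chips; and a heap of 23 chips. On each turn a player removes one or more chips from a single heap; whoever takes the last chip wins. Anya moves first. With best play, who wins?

Anya wins

Nim-sum: 4 ^ 8 ^ 23 = 27.
The nim-sum is 27 ≠ 0, so this is an N-position: the player to move can win; Anya has a winning move.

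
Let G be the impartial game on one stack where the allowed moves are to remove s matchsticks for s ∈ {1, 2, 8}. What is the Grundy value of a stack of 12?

Grundy values for subtraction set {1, 2, 8}:
g(0) = mex{} = 0
g(1) = mex{0} = 1
g(2) = mex{0,1} = 2
g(3) = mex{1,2} = 0
g(4) = mex{0,2} = 1
g(5) = mex{0,1} = 2
g(6) = mex{1,2} = 0
g(7) = mex{0,2} = 1
g(8) = mex{0,1} = 2
g(9) = mex{1,2} = 0
g(10) = mex{0,2} = 1
g(11) = mex{0,1} = 2
g(12) = mex{1,2} = 0
So g(12) = 0.

0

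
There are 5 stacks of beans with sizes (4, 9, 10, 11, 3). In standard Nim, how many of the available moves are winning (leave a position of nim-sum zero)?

Nim-sum: 4 XOR 9 XOR 10 XOR 11 XOR 3 = 15.
The overall nim-sum is X = 15. A stack of size p has a winning move iff p XOR X < p (reduce it to p XOR X).
  4: 4 XOR 15 = 11 ≥ 4 — no move.
  9: 9 XOR 15 = 6 < 9 — winning move (to 6).
  10: 10 XOR 15 = 5 < 10 — winning move (to 5).
  11: 11 XOR 15 = 4 < 11 — winning move (to 4).
  3: 3 XOR 15 = 12 ≥ 3 — no move.
That gives 3 winning moves.

3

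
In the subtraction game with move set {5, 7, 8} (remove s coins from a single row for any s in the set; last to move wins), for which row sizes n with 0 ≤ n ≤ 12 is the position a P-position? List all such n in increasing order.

Compute g(0), g(1), … for moves {5, 7, 8}:
k:     0  1  2  3  4  5  6  7  8  9 10 11 12
g(k):  0  0  0  0  0  1  1  1  1  1  2  2  2
The P-positions (g = 0) in 0..12 are 0, 1, 2, 3, 4.

0, 1, 2, 3, 4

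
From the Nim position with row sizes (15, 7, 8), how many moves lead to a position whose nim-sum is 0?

0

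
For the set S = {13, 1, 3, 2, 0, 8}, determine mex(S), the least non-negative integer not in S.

The values 0, 1, 2, 3 are all present; 4 is the first non-negative integer missing from the set.

4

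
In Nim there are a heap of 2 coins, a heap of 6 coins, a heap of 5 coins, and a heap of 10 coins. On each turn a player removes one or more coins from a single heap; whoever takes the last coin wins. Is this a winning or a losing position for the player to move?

Winning position

Compute the nim-sum pairwise:
2 ⊕ 6 = 4
4 ⊕ 5 = 1
1 ⊕ 10 = 11
The nim-sum is 11 ≠ 0, so this is an N-position: the player to move can win.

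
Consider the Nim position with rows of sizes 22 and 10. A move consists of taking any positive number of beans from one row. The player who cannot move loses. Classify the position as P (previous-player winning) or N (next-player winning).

N-position

Bitwise XOR of the heap sizes:
  10110  (22)
  01010  (10)
  -----
  11100  (28)
The nim-sum is 28 ≠ 0, so this is an N-position: the player to move can win.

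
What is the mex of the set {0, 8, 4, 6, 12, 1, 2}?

The values 0, 1, 2 are all present; 3 is the first non-negative integer missing from the set.

3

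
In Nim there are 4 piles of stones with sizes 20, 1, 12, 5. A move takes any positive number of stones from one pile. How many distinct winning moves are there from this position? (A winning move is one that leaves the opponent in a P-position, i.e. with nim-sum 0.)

In binary:
  10100  (20)
  00001  (1)
  01100  (12)
  00101  (5)
  -----
  11100  (28)
The overall nim-sum is X = 28. A pile of size p has a winning move iff p XOR X < p (reduce it to p XOR X).
  20: 20 XOR 28 = 8 < 20 — winning move (to 8).
  1: 1 XOR 28 = 29 ≥ 1 — no move.
  12: 12 XOR 28 = 16 ≥ 12 — no move.
  5: 5 XOR 28 = 25 ≥ 5 — no move.
That gives 1 winning move.

1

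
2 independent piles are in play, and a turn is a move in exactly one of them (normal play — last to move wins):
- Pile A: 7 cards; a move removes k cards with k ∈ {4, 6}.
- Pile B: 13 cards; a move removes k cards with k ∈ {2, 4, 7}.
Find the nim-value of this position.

For pile A, compute g(0), g(1), … with moves {4, 6}:
g(0) = mex{} = 0
g(1) = mex{} = 0
g(2) = mex{} = 0
g(3) = mex{} = 0
g(4) = mex{0} = 1
g(5) = mex{0} = 1
g(6) = mex{0} = 1
g(7) = mex{0} = 1
So g(7) = 1.
Build the Grundy sequence for pile B with g(k) = mex{g(k−s) : s ∈ {2, 4, 7}, s ≤ k}:
g(0) = mex{} = 0
g(1) = mex{} = 0
g(2) = mex{0} = 1
g(3) = mex{0} = 1
g(4) = mex{0,1} = 2
g(5) = mex{0,1} = 2
g(6) = mex{1,2} = 0
g(7) = mex{0,1,2} = 3
g(8) = mex{0,2} = 1
g(9) = mex{1,2,3} = 0
g(10) = mex{0,1} = 2
g(11) = mex{0,2,3} = 1
g(12) = mex{1,2} = 0
g(13) = mex{0,1} = 2
So g(13) = 2.
The value of a disjunctive sum is the nim-sum of the parts.
Combined value = 1 ⊕ 2 = 3.

3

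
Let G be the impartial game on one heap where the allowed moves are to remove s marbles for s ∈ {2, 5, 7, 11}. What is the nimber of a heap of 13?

Compute g(0), g(1), … for moves {2, 5, 7, 11}:
k:     0  1  2  3  4  5  6  7  8  9 10 11 12 13
g(k):  0  0  1  1  0  2  1  3  2  2  0  3  1  0
So g(13) = 0.

0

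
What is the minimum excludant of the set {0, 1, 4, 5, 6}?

2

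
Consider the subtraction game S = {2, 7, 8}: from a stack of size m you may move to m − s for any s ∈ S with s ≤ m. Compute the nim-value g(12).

1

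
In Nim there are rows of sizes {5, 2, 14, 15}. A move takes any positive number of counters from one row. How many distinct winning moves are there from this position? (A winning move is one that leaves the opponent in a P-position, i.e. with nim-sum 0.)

Compute the nim-sum pairwise:
5 XOR 2 = 7
7 XOR 14 = 9
9 XOR 15 = 6
The overall nim-sum is X = 6. A row of size p has a winning move iff p XOR X < p (reduce it to p XOR X).
  5: 5 XOR 6 = 3 < 5 — winning move (to 3).
  2: 2 XOR 6 = 4 ≥ 2 — no move.
  14: 14 XOR 6 = 8 < 14 — winning move (to 8).
  15: 15 XOR 6 = 9 < 15 — winning move (to 9).
That gives 3 winning moves.

3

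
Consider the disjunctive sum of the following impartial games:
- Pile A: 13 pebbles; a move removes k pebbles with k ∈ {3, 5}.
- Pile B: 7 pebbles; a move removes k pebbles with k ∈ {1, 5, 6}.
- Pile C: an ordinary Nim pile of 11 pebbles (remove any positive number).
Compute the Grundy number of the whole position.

Grundy values for pile A (subtraction set {3, 5}):
g(0) = mex{} = 0
g(1) = mex{} = 0
g(2) = mex{} = 0
g(3) = mex{0} = 1
g(4) = mex{0} = 1
g(5) = mex{0} = 1
g(6) = mex{0,1} = 2
g(7) = mex{0,1} = 2
g(8) = mex{1} = 0
g(9) = mex{1,2} = 0
g(10) = mex{1,2} = 0
g(11) = mex{0,2} = 1
g(12) = mex{0,2} = 1
g(13) = mex{0} = 1
So g(13) = 1.
For pile B, compute g(0), g(1), … with moves {1, 5, 6}:
g(0) = mex{} = 0
g(1) = mex{0} = 1
g(2) = mex{1} = 0
g(3) = mex{0} = 1
g(4) = mex{1} = 0
g(5) = mex{0} = 1
g(6) = mex{0,1} = 2
g(7) = mex{0,1,2} = 3
So g(7) = 3.
Pile C is a plain Nim pile of size 11, so its Grundy value is 11.
By the Sprague-Grundy theorem, the Grundy value of a sum of independent games is the XOR of the component values.
Combined value = 1 XOR 3 XOR 11 = 9.

9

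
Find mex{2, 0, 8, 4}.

1

0 is in the set but 1 is not, so the mex is 1.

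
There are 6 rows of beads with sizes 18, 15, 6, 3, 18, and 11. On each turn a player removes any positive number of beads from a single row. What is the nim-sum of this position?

Nim-sum: 18 ^ 15 ^ 6 ^ 3 ^ 18 ^ 11 = 1.

1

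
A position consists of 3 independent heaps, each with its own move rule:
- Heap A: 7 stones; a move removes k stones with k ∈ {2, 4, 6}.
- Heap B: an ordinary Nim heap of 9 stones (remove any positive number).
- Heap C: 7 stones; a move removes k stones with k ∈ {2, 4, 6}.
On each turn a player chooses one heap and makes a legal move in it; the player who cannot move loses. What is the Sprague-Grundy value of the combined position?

For heap A, compute g(0), g(1), … with moves {2, 4, 6}:
g(0) = mex{} = 0
g(1) = mex{} = 0
g(2) = mex{0} = 1
g(3) = mex{0} = 1
g(4) = mex{0,1} = 2
g(5) = mex{0,1} = 2
g(6) = mex{0,1,2} = 3
g(7) = mex{0,1,2} = 3
So g(7) = 3.
Heap B is a plain Nim heap of size 9, so its Grundy value is 9.
Build the Grundy sequence for heap C with g(k) = mex{g(k−s) : s ∈ {2, 4, 6}, s ≤ k}:
g(0) = mex{} = 0
g(1) = mex{} = 0
g(2) = mex{0} = 1
g(3) = mex{0} = 1
g(4) = mex{0,1} = 2
g(5) = mex{0,1} = 2
g(6) = mex{0,1,2} = 3
g(7) = mex{0,1,2} = 3
So g(7) = 3.
By the Sprague-Grundy theorem, the Grundy value of a sum of independent games is the XOR of the component values.
Combined value = 3 ⊕ 9 ⊕ 3 = 9.

9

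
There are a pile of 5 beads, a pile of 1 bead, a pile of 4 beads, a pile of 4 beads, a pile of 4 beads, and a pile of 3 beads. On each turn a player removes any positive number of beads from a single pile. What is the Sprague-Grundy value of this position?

3

Write each in binary and XOR column by column:
  101  (5)
  001  (1)
  100  (4)
  100  (4)
  100  (4)
  011  (3)
  ---
  011  (3)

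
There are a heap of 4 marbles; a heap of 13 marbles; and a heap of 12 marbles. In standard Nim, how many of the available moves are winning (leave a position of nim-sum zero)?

3

Compute the nim-sum pairwise:
4 XOR 13 = 9
9 XOR 12 = 5
The overall nim-sum is X = 5. A heap of size p has a winning move iff p XOR X < p (reduce it to p XOR X).
  4: 4 XOR 5 = 1 < 4 — winning move (to 1).
  13: 13 XOR 5 = 8 < 13 — winning move (to 8).
  12: 12 XOR 5 = 9 < 12 — winning move (to 9).
That gives 3 winning moves.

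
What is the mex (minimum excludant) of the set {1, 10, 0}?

2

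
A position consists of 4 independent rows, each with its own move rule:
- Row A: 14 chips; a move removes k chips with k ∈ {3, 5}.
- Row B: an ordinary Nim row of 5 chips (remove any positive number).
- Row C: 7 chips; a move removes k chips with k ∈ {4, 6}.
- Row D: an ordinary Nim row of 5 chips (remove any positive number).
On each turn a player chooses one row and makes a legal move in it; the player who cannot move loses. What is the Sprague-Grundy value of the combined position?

3

For row A, compute g(0), g(1), … with moves {3, 5}:
k:     0  1  2  3  4  5  6  7  8  9 10 11 12 13 14
g(k):  0  0  0  1  1  1  2  2  0  0  0  1  1  1  2
So g(14) = 2.
Row B is a plain Nim row of size 5, so its Grundy value is 5.
Grundy values for row C (subtraction set {4, 6}):
g(0) = mex{} = 0
g(1) = mex{} = 0
g(2) = mex{} = 0
g(3) = mex{} = 0
g(4) = mex{0} = 1
g(5) = mex{0} = 1
g(6) = mex{0} = 1
g(7) = mex{0} = 1
So g(7) = 1.
Row D is a plain Nim row of size 5, so its Grundy value is 5.
By the Sprague-Grundy theorem, the Grundy value of a sum of independent games is the XOR of the component values.
Combined value = 2 XOR 5 XOR 1 XOR 5 = 3.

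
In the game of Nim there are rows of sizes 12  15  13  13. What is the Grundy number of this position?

3

Nim-sum: 12 ⊕ 15 ⊕ 13 ⊕ 13 = 3.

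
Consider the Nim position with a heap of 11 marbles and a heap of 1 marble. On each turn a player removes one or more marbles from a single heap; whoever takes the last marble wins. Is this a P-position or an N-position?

N-position

Compute the nim-sum pairwise:
11 ^ 1 = 10
The nim-sum is 10 ≠ 0, so this is an N-position: the player to move can win.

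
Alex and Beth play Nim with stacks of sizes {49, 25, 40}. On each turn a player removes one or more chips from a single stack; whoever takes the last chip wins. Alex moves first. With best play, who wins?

Beth wins

Compute the nim-sum pairwise:
49 ^ 25 = 40
40 ^ 40 = 0
The nim-sum is 0, so this is a P-position: the player to move is in a losing position under optimal play; Alex is about to move from it and so loses — Beth wins.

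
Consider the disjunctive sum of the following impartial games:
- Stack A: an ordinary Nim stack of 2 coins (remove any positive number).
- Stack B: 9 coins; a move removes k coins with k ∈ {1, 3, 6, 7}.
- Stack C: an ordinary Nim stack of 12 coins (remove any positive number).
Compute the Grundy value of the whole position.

Stack A is a plain Nim stack of size 2, so its Grundy value is 2.
For stack B, compute g(0), g(1), … with moves {1, 3, 6, 7}:
g(0) = mex{} = 0
g(1) = mex{0} = 1
g(2) = mex{1} = 0
g(3) = mex{0} = 1
g(4) = mex{1} = 0
g(5) = mex{0} = 1
g(6) = mex{0,1} = 2
g(7) = mex{0,1,2} = 3
g(8) = mex{0,1,3} = 2
g(9) = mex{0,1,2} = 3
So g(9) = 3.
Stack C is a plain Nim stack of size 12, so its Grundy value is 12.
By the Sprague-Grundy theorem, the Grundy value of a sum of independent games is the XOR of the component values.
Combined value = 2 XOR 3 XOR 12 = 13.

13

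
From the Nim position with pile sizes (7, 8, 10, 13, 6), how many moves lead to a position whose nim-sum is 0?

3

Write each in binary and XOR column by column:
  0111  (7)
  1000  (8)
  1010  (10)
  1101  (13)
  0110  (6)
  ----
  1110  (14)
The overall nim-sum is X = 14. A pile of size p has a winning move iff p XOR X < p (reduce it to p XOR X).
  7: 7 XOR 14 = 9 ≥ 7 — no move.
  8: 8 XOR 14 = 6 < 8 — winning move (to 6).
  10: 10 XOR 14 = 4 < 10 — winning move (to 4).
  13: 13 XOR 14 = 3 < 13 — winning move (to 3).
  6: 6 XOR 14 = 8 ≥ 6 — no move.
That gives 3 winning moves.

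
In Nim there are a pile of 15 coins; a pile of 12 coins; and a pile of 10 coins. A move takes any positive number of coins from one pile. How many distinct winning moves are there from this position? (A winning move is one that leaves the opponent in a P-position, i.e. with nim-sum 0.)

3

Bitwise XOR of the heap sizes:
  1111  (15)
  1100  (12)
  1010  (10)
  ----
  1001  (9)
The overall nim-sum is X = 9. A pile of size p has a winning move iff p XOR X < p (reduce it to p XOR X).
  15: 15 XOR 9 = 6 < 15 — winning move (to 6).
  12: 12 XOR 9 = 5 < 12 — winning move (to 5).
  10: 10 XOR 9 = 3 < 10 — winning move (to 3).
That gives 3 winning moves.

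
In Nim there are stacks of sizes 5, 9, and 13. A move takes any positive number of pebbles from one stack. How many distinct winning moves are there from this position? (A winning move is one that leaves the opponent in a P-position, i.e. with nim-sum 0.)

Compute the nim-sum pairwise:
5 ⊕ 9 = 12
12 ⊕ 13 = 1
The overall nim-sum is X = 1. A stack of size p has a winning move iff p XOR X < p (reduce it to p XOR X).
  5: 5 XOR 1 = 4 < 5 — winning move (to 4).
  9: 9 XOR 1 = 8 < 9 — winning move (to 8).
  13: 13 XOR 1 = 12 < 13 — winning move (to 12).
That gives 3 winning moves.

3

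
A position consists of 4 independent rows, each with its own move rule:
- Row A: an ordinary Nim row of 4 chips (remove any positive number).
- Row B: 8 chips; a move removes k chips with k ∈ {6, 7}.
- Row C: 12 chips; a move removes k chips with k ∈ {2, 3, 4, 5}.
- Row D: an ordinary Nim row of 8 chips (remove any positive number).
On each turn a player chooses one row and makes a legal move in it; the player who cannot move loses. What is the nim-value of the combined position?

15

Row A is a plain Nim row of size 4, so its Grundy value is 4.
Grundy values for row B (subtraction set {6, 7}):
k:     0  1  2  3  4  5  6  7  8
g(k):  0  0  0  0  0  0  1  1  1
So g(8) = 1.
Build the Grundy sequence for row C with g(k) = mex{g(k−s) : s ∈ {2, 3, 4, 5}, s ≤ k}:
k:     0  1  2  3  4  5  6  7  8  9 10 11 12
g(k):  0  0  1  1  2  2  3  0  0  1  1  2  2
So g(12) = 2.
Row D is a plain Nim row of size 8, so its Grundy value is 8.
The value of a disjunctive sum is the nim-sum of the parts.
Combined value = 4 ⊕ 1 ⊕ 2 ⊕ 8 = 15.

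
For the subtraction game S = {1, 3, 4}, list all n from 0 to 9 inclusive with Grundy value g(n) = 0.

0, 2, 7, 9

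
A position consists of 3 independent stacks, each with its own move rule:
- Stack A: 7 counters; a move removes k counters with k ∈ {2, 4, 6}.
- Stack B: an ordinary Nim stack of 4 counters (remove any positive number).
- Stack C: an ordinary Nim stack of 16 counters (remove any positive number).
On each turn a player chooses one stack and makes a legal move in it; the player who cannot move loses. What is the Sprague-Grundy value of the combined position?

23

Grundy values for stack A (subtraction set {2, 4, 6}):
g(0) = mex{} = 0
g(1) = mex{} = 0
g(2) = mex{0} = 1
g(3) = mex{0} = 1
g(4) = mex{0,1} = 2
g(5) = mex{0,1} = 2
g(6) = mex{0,1,2} = 3
g(7) = mex{0,1,2} = 3
So g(7) = 3.
Stack B is a plain Nim stack of size 4, so its Grundy value is 4.
Stack C is a plain Nim stack of size 16, so its Grundy value is 16.
The value of a disjunctive sum is the nim-sum of the parts.
Combined value = 3 XOR 4 XOR 16 = 23.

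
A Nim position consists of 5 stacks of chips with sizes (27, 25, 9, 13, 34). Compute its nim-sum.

Compute the nim-sum pairwise:
27 ^ 25 = 2
2 ^ 9 = 11
11 ^ 13 = 6
6 ^ 34 = 36

36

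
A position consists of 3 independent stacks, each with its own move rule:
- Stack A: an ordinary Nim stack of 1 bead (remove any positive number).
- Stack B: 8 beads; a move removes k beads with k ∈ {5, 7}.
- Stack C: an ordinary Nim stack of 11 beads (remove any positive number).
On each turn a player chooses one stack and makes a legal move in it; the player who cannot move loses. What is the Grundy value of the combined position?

11

Stack A is a plain Nim stack of size 1, so its Grundy value is 1.
For stack B, compute g(0), g(1), … with moves {5, 7}:
g(0) = mex{} = 0
g(1) = mex{} = 0
g(2) = mex{} = 0
g(3) = mex{} = 0
g(4) = mex{} = 0
g(5) = mex{0} = 1
g(6) = mex{0} = 1
g(7) = mex{0} = 1
g(8) = mex{0} = 1
So g(8) = 1.
Stack C is a plain Nim stack of size 11, so its Grundy value is 11.
The value of a disjunctive sum is the nim-sum of the parts.
Combined value = 1 ⊕ 1 ⊕ 11 = 11.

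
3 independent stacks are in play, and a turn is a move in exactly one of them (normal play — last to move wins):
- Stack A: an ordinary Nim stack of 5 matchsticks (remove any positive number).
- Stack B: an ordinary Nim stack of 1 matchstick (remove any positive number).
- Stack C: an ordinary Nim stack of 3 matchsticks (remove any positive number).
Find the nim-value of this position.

7

Stack A is a plain Nim stack of size 5, so its Grundy value is 5.
Stack B is a plain Nim stack of size 1, so its Grundy value is 1.
Stack C is a plain Nim stack of size 3, so its Grundy value is 3.
The value of a disjunctive sum is the nim-sum of the parts.
Combined value = 5 XOR 1 XOR 3 = 7.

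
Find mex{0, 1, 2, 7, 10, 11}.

3

The values 0, 1, 2 are all present; 3 is the first non-negative integer missing from the set.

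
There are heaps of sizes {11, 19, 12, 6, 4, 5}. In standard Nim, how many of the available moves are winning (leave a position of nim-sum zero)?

Compute the nim-sum pairwise:
11 ⊕ 19 = 24
24 ⊕ 12 = 20
20 ⊕ 6 = 18
18 ⊕ 4 = 22
22 ⊕ 5 = 19
The overall nim-sum is X = 19. A heap of size p has a winning move iff p XOR X < p (reduce it to p XOR X).
  11: 11 XOR 19 = 24 ≥ 11 — no move.
  19: 19 XOR 19 = 0 < 19 — winning move (to 0).
  12: 12 XOR 19 = 31 ≥ 12 — no move.
  6: 6 XOR 19 = 21 ≥ 6 — no move.
  4: 4 XOR 19 = 23 ≥ 4 — no move.
  5: 5 XOR 19 = 22 ≥ 5 — no move.
That gives 1 winning move.

1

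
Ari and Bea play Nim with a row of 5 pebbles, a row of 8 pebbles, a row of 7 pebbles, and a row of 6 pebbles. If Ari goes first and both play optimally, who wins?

Ari wins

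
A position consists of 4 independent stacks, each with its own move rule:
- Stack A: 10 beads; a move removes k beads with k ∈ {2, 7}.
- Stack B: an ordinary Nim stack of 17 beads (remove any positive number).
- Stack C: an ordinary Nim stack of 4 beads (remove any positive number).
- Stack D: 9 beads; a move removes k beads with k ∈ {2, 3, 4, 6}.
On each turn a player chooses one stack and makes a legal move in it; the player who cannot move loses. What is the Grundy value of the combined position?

21

Grundy values for stack A (subtraction set {2, 7}):
k:     0  1  2  3  4  5  6  7  8  9 10
g(k):  0  0  1  1  0  0  1  1  2  0  0
So g(10) = 0.
Stack B is a plain Nim stack of size 17, so its Grundy value is 17.
Stack C is a plain Nim stack of size 4, so its Grundy value is 4.
For stack D, compute g(0), g(1), … with moves {2, 3, 4, 6}:
k:     0  1  2  3  4  5  6  7  8  9
g(k):  0  0  1  1  2  2  3  3  0  0
So g(9) = 0.
The value of a disjunctive sum is the nim-sum of the parts.
Combined value = 0 XOR 17 XOR 4 XOR 0 = 21.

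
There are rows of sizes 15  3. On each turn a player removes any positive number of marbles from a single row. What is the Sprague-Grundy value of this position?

Bitwise XOR of the heap sizes:
  1111  (15)
  0011  (3)
  ----
  1100  (12)

12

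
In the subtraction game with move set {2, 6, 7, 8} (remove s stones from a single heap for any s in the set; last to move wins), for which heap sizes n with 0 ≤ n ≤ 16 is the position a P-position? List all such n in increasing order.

0, 1, 4, 5, 14, 15

Grundy values for subtraction set {2, 6, 7, 8}:
k:     0  1  2  3  4  5  6  7  8  9 10 11 12 13 14 15 16
g(k):  0  0  1  1  0  0  1  1  2  2  3  3  2  2  0  0  1
The P-positions (g = 0) in 0..16 are 0, 1, 4, 5, 14, 15.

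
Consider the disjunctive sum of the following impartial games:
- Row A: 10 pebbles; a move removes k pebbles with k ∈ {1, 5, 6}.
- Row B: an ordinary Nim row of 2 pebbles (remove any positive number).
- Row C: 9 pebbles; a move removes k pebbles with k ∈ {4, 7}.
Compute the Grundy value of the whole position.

Grundy values for row A (subtraction set {1, 5, 6}):
g(0) = mex{} = 0
g(1) = mex{0} = 1
g(2) = mex{1} = 0
g(3) = mex{0} = 1
g(4) = mex{1} = 0
g(5) = mex{0} = 1
g(6) = mex{0,1} = 2
g(7) = mex{0,1,2} = 3
g(8) = mex{0,1,3} = 2
g(9) = mex{0,1,2} = 3
g(10) = mex{0,1,3} = 2
So g(10) = 2.
Row B is a plain Nim row of size 2, so its Grundy value is 2.
Build the Grundy sequence for row C with g(k) = mex{g(k−s) : s ∈ {4, 7}, s ≤ k}:
k:     0  1  2  3  4  5  6  7  8  9
g(k):  0  0  0  0  1  1  1  1  2  2
So g(9) = 2.
By the Sprague-Grundy theorem, the Grundy value of a sum of independent games is the XOR of the component values.
Combined value = 2 XOR 2 XOR 2 = 2.

2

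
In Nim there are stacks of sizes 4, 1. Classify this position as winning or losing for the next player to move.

Winning position

Nim-sum: 4 ^ 1 = 5.
The nim-sum is 5 ≠ 0, so this is an N-position: the player to move can win.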